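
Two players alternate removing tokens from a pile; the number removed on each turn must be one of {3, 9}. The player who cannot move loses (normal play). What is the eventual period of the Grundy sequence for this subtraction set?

G(0) = 0
G(1) = mex{} = 0
G(2) = mex{} = 0
G(3) = mex{0} = 1
G(4) = mex{0} = 1
G(5) = mex{0} = 1
G(6) = mex{1} = 0
G(7) = mex{1} = 0
G(8) = mex{1} = 0
G(9) = mex{0,0} = 1
G(10) = mex{0,0} = 1
G(11) = mex{0,0} = 1
G(12) = mex{1,1} = 0
G(13) = mex{1,1} = 0
G(14) = mex{1,1} = 0
G(15) = mex{0,0} = 1
G(16) = mex{0,0} = 1
G(n+6) = G(n) holds for n = 0,…,8 (a full window of length max(S) = 9), so the sequence is purely periodic with period 6.

6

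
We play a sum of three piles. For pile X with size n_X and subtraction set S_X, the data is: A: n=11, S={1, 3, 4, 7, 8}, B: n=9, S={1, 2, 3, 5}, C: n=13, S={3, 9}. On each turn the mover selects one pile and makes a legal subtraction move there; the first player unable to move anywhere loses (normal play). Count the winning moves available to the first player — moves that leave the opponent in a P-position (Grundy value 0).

5

Pile A, S = {1, 3, 4, 7, 8}:
G(0) = 0
G(1) = mex{0} = 1
G(2) = mex{1} = 0
G(3) = mex{0,0} = 1
G(4) = mex{1,1,0} = 2
G(5) = mex{2,0,1} = 3
G(6) = mex{3,1,0} = 2
G(7) = mex{2,2,1,0} = 3
G(8) = mex{3,3,2,1,0} = 4
G(9) = mex{4,2,3,0,1} = 5
G(10) = mex{5,3,2,1,0} = 4
G(11) = mex{4,4,3,2,1} = 0
G_A(11) = 0.
Pile B, S = {1, 2, 3, 5}:
n : 0 1 2 3 4 5 6 7 8 9
G : 0 1 2 3 0 1 2 3 0 1
G_B(9) = 1.
Pile C, S = {3, 9}:
n :  0  1  2  3  4  5  6  7  8  9 10 11 12 13
G :  0  0  0  1  1  1  0  0  0  1  1  1  0  0
G_C(13) = 0.
Combined Grundy value = 0 ⊕ 1 ⊕ 0 = 1.
A winning move leaves total XOR = 0, i.e. changes one component's Grundy value g to g ⊕ X where X is the current total.
Pile A: need g' = 0⊕1 = 1. Options: 11−1→G=4, 11−3→G=4, 11−4→G=3, 11−7→G=2, 11−8→G=1. Hits: 1.
Pile B: need g' = 1⊕1 = 0. Options: 9−1→G=0, 9−2→G=3, 9−3→G=2, 9−5→G=0. Hits: 2.
Pile C: need g' = 0⊕1 = 1. Options: 13−3→G=1, 13−9→G=1. Hits: 2.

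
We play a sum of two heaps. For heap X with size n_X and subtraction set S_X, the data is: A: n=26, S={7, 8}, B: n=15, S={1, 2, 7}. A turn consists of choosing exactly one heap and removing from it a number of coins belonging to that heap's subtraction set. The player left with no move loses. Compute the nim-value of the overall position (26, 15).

1

Heap A, S = {7, 8}:
n :  0  1  2  3  4  5  6  7  8  9 10 11 12 13 14 15 16 17 18 19 20 21 22 23 24 25 26
G :  0  0  0  0  0  0  0  1  1  1  1  1  1  1  2  0  0  0  0  0  0  0  1  1  1  1  1
G_A(26) = 1.
Heap B, S = {1, 2, 7}:
n :  0  1  2  3  4  5  6  7  8  9 10 11 12 13 14 15
G :  0  1  2  0  1  2  0  1  2  0  1  2  0  1  2  0
G_B(15) = 0.
Combined Grundy value = 1 ⊕ 0 = 1.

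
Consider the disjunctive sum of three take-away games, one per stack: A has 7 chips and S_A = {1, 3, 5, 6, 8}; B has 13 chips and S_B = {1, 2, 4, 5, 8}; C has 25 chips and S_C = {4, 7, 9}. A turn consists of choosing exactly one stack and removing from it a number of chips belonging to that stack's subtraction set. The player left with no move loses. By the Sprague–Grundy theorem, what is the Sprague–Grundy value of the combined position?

1

Stack A, S = {1, 3, 5, 6, 8}:
n : 0 1 2 3 4 5 6 7
G : 0 1 0 1 0 1 2 3
G_A(7) = 3.
Stack B, S = {1, 2, 4, 5, 8}:
n :  0  1  2  3  4  5  6  7  8  9 10 11 12 13
G :  0  1  2  0  1  2  0  1  2  0  1  2  0  1
G_B(13) = 1.
Stack C, S = {4, 7, 9}:
n :  0  1  2  3  4  5  6  7  8  9 10 11 12 13 14 15 16 17 18 19 20 21 22 23 24 25
G :  0  0  0  0  1  1  1  1  2  2  2  2  3  0  0  0  0  1  1  1  1  2  2  2  2  3
G_C(25) = 3.
Combined Grundy value = 3 ⊕ 1 ⊕ 3 = 1.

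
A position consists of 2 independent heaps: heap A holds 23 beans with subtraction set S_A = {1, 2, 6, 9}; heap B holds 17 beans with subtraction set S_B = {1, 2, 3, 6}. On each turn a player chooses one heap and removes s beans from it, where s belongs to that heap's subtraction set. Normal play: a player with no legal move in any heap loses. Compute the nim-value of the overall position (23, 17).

Heap A, S = {1, 2, 6, 9}:
n :  0  1  2  3  4  5  6  7  8  9 10 11 12 13 14 15 16 17 18 19 20 21 22 23
G :  0  1  2  0  1  2  3  0  1  2  0  1  2  3  0  1  2  0  1  2  3  0  1  2
G_A(23) = 2.
Heap B, S = {1, 2, 3, 6}:
n :  0  1  2  3  4  5  6  7  8  9 10 11 12 13 14 15 16 17
G :  0  1  2  3  0  1  2  3  0  1  2  3  0  1  2  3  0  1
G_B(17) = 1.
Combined Grundy value = 2 ⊕ 1 = 3.

3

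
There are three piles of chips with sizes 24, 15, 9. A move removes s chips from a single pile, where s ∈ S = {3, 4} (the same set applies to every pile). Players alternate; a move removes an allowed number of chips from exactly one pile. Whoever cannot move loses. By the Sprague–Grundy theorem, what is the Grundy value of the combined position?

1

All piles use S = {3, 4}:
n :  0  1  2  3  4  5  6  7  8  9 10 11 12 13 14 15 16 17 18 19 20 21 22 23 24
G :  0  0  0  1  1  1  2  0  0  0  1  1  1  2  0  0  0  1  1  1  2  0  0  0  1
Pile A: G(24) = 1.
Pile B: G(15) = 0.
Pile C: G(9) = 0.
Combined Grundy value = 1 ⊕ 0 ⊕ 0 = 1.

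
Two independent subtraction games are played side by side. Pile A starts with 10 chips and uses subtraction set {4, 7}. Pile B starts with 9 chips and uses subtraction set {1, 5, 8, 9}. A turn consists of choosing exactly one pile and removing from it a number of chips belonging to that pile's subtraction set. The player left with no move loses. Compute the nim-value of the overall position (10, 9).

Pile A, S = {4, 7}:
G(0) = 0
G(1) = mex{} = 0
G(2) = mex{} = 0
G(3) = mex{} = 0
G(4) = mex{0} = 1
G(5) = mex{0} = 1
G(6) = mex{0} = 1
G(7) = mex{0,0} = 1
G(8) = mex{1,0} = 2
G(9) = mex{1,0} = 2
G(10) = mex{1,0} = 2
G_A(10) = 2.
Pile B, S = {1, 5, 8, 9}:
G(0) = 0
G(1) = mex{0} = 1
G(2) = mex{1} = 0
G(3) = mex{0} = 1
G(4) = mex{1} = 0
G(5) = mex{0,0} = 1
G(6) = mex{1,1} = 0
G(7) = mex{0,0} = 1
G(8) = mex{1,1,0} = 2
G(9) = mex{2,0,1,0} = 3
G_B(9) = 3.
Combined Grundy value = 2 ⊕ 3 = 1.

1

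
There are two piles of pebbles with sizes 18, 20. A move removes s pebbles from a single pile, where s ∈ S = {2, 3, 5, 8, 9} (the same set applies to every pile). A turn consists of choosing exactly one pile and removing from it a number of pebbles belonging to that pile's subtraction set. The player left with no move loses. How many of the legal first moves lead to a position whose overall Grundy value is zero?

All piles use S = {2, 3, 5, 8, 9}:
G(0) = 0
G(1) = mex{} = 0
G(2) = mex{0} = 1
G(3) = mex{0,0} = 1
G(4) = mex{1,0} = 2
G(5) = mex{1,1,0} = 2
G(6) = mex{2,1,0} = 3
G(7) = mex{2,2,1} = 0
G(8) = mex{3,2,1,0} = 4
G(9) = mex{0,3,2,0,0} = 1
G(10) = mex{4,0,2,1,0} = 3
G(11) = mex{1,4,3,1,1} = 0
G(12) = mex{3,1,0,2,1} = 4
G(13) = mex{0,3,4,2,2} = 1
G(14) = mex{4,0,1,3,2} = 5
G(15) = mex{1,4,3,0,3} = 2
G(16) = mex{5,1,0,4,0} = 2
G(17) = mex{2,5,4,1,4} = 0
G(18) = mex{2,2,1,3,1} = 0
G(19) = mex{0,2,5,0,3} = 1
G(20) = mex{0,0,2,4,0} = 1
Pile A: G(18) = 0.
Pile B: G(20) = 1.
Combined Grundy value = 0 ⊕ 1 = 1.
A winning move leaves total XOR = 0, i.e. changes one component's Grundy value g to g ⊕ X where X is the current total.
Pile A: need g' = 0⊕1 = 1. Options: 18−2→G=2, 18−3→G=2, 18−5→G=1, 18−8→G=3, 18−9→G=1. Hits: 2.
Pile B: need g' = 1⊕1 = 0. Options: 20−2→G=0, 20−3→G=0, 20−5→G=2, 20−8→G=4, 20−9→G=0. Hits: 3.

5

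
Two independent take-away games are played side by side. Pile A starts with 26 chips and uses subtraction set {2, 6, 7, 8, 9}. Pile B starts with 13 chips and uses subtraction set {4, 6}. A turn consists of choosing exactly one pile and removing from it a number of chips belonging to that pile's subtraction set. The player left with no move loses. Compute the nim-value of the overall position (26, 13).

Pile A, S = {2, 6, 7, 8, 9}:
G(0) = 0
G(1) = mex{} = 0
G(2) = mex{0} = 1
G(3) = mex{0} = 1
G(4) = mex{1} = 0
G(5) = mex{1} = 0
G(6) = mex{0,0} = 1
G(7) = mex{0,0,0} = 1
G(8) = mex{1,1,0,0} = 2
G(9) = mex{1,1,1,0,0} = 2
G(10) = mex{2,0,1,1,0} = 3
G(11) = mex{2,0,0,1,1} = 3
G(12) = mex{3,1,0,0,1} = 2
G(13) = mex{3,1,1,0,0} = 2
G(14) = mex{2,2,1,1,0} = 3
G(15) = mex{2,2,2,1,1} = 0
G(16) = mex{3,3,2,2,1} = 0
G(17) = mex{0,3,3,2,2} = 1
G(18) = mex{0,2,3,3,2} = 1
G(19) = mex{1,2,2,3,3} = 0
G(20) = mex{1,3,2,2,3} = 0
G(21) = mex{0,0,3,2,2} = 1
G(22) = mex{0,0,0,3,2} = 1
G(23) = mex{1,1,0,0,3} = 2
G(24) = mex{1,1,1,0,0} = 2
G(25) = mex{2,0,1,1,0} = 3
G(26) = mex{2,0,0,1,1} = 3
G_A(26) = 3.
Pile B, S = {4, 6}:
n :  0  1  2  3  4  5  6  7  8  9 10 11 12 13
G :  0  0  0  0  1  1  1  1  2  2  0  0  0  0
G_B(13) = 0.
Combined Grundy value = 3 ⊕ 0 = 3.

3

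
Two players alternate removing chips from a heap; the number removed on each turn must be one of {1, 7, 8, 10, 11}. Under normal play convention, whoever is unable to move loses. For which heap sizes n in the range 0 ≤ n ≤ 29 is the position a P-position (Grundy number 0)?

0, 2, 4, 6, 18, 20, 22, 24

G(0) = 0
G(1) = mex{0} = 1
G(2) = mex{1} = 0
G(3) = mex{0} = 1
G(4) = mex{1} = 0
G(5) = mex{0} = 1
G(6) = mex{1} = 0
G(7) = mex{0,0} = 1
G(8) = mex{1,1,0} = 2
G(9) = mex{2,0,1} = 3
G(10) = mex{3,1,0,0} = 2
G(11) = mex{2,0,1,1,0} = 3
G(12) = mex{3,1,0,0,1} = 2
G(13) = mex{2,0,1,1,0} = 3
G(14) = mex{3,1,0,0,1} = 2
G(15) = mex{2,2,1,1,0} = 3
G(16) = mex{3,3,2,0,1} = 4
G(17) = mex{4,2,3,1,0} = 5
G(18) = mex{5,3,2,2,1} = 0
G(19) = mex{0,2,3,3,2} = 1
G(20) = mex{1,3,2,2,3} = 0
G(21) = mex{0,2,3,3,2} = 1
G(22) = mex{1,3,2,2,3} = 0
G(23) = mex{0,4,3,3,2} = 1
G(24) = mex{1,5,4,2,3} = 0
G(25) = mex{0,0,5,3,2} = 1
G(26) = mex{1,1,0,4,3} = 2
G(27) = mex{2,0,1,5,4} = 3
G(28) = mex{3,1,0,0,5} = 2
G(29) = mex{2,0,1,1,0} = 3
P-positions are exactly the n with G(n) = 0.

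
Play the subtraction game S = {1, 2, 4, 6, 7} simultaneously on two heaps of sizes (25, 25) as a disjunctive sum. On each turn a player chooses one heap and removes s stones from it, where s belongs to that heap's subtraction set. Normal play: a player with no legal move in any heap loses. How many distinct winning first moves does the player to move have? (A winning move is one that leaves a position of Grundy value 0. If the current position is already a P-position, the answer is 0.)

All heaps use S = {1, 2, 4, 6, 7}:
G(0) = 0
G(1) = mex{0} = 1
G(2) = mex{1,0} = 2
G(3) = mex{2,1} = 0
G(4) = mex{0,2,0} = 1
G(5) = mex{1,0,1} = 2
G(6) = mex{2,1,2,0} = 3
G(7) = mex{3,2,0,1,0} = 4
G(8) = mex{4,3,1,2,1} = 0
G(9) = mex{0,4,2,0,2} = 1
G(10) = mex{1,0,3,1,0} = 2
G(11) = mex{2,1,4,2,1} = 0
G(12) = mex{0,2,0,3,2} = 1
G(13) = mex{1,0,1,4,3} = 2
G(14) = mex{2,1,2,0,4} = 3
G(15) = mex{3,2,0,1,0} = 4
G(16) = mex{4,3,1,2,1} = 0
G(17) = mex{0,4,2,0,2} = 1
G(18) = mex{1,0,3,1,0} = 2
G(19) = mex{2,1,4,2,1} = 0
G(20) = mex{0,2,0,3,2} = 1
G(21) = mex{1,0,1,4,3} = 2
G(22) = mex{2,1,2,0,4} = 3
G(23) = mex{3,2,0,1,0} = 4
G(24) = mex{4,3,1,2,1} = 0
G(25) = mex{0,4,2,0,2} = 1
Heap A: G(25) = 1.
Heap B: G(25) = 1.
Combined Grundy value = 1 ⊕ 1 = 0.
A winning move leaves total XOR = 0, i.e. changes one component's Grundy value g to g ⊕ X where X is the current total.
Heap A: target g' = 1⊕0 = 1, but every legal move changes the Grundy value (mex property), so 0 moves.
Heap B: target g' = 1⊕0 = 1, but every legal move changes the Grundy value (mex property), so 0 moves.

0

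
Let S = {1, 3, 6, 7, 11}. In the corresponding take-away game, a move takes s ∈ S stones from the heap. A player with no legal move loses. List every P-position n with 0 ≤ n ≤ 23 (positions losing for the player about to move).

0, 2, 4, 12, 14, 16

n :  0  1  2  3  4  5  6  7  8  9 10 11 12 13 14 15 16 17 18 19 20 21 22 23
G :  0  1  0  1  0  1  2  3  2  3  2  3  0  1  0  1  0  1  2  3  2  3  2  3
P-positions are exactly the n with G(n) = 0.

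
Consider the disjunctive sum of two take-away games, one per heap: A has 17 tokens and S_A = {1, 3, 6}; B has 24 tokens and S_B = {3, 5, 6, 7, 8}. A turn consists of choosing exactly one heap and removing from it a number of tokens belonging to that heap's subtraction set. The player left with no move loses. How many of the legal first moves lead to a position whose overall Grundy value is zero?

Heap A, S = {1, 3, 6}:
G(0) = 0
G(1) = mex{0} = 1
G(2) = mex{1} = 0
G(3) = mex{0,0} = 1
G(4) = mex{1,1} = 0
G(5) = mex{0,0} = 1
G(6) = mex{1,1,0} = 2
G(7) = mex{2,0,1} = 3
G(8) = mex{3,1,0} = 2
G(9) = mex{2,2,1} = 0
G(10) = mex{0,3,0} = 1
G(11) = mex{1,2,1} = 0
G(12) = mex{0,0,2} = 1
G(13) = mex{1,1,3} = 0
G(14) = mex{0,0,2} = 1
G(15) = mex{1,1,0} = 2
G(16) = mex{2,0,1} = 3
G(17) = mex{3,1,0} = 2
G_A(17) = 2.
Heap B, S = {3, 5, 6, 7, 8}:
n :  0  1  2  3  4  5  6  7  8  9 10 11 12 13 14 15 16 17 18 19 20 21 22 23 24
G :  0  0  0  1  1  1  2  2  2  3  3  0  0  0  1  1  1  2  2  2  3  3  0  0  0
G_B(24) = 0.
Combined Grundy value = 2 ⊕ 0 = 2.
A winning move leaves total XOR = 0, i.e. changes one component's Grundy value g to g ⊕ X where X is the current total.
Heap A: need g' = 2⊕2 = 0. Options: 17−1→G=3, 17−3→G=1, 17−6→G=0. Hits: 1.
Heap B: need g' = 0⊕2 = 2. Options: 24−3→G=3, 24−5→G=2, 24−6→G=2, 24−7→G=2, 24−8→G=1. Hits: 3.

4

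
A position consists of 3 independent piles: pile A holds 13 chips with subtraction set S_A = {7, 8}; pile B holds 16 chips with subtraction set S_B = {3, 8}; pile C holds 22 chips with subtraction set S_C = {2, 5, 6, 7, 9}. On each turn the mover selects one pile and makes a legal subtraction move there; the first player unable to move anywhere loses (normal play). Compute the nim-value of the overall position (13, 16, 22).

Pile A, S = {7, 8}:
n :  0  1  2  3  4  5  6  7  8  9 10 11 12 13
G :  0  0  0  0  0  0  0  1  1  1  1  1  1  1
G_A(13) = 1.
Pile B, S = {3, 8}:
n :  0  1  2  3  4  5  6  7  8  9 10 11 12 13 14 15 16
G :  0  0  0  1  1  1  0  0  2  1  1  0  0  0  1  1  1
G_B(16) = 1.
Pile C, S = {2, 5, 6, 7, 9}:
G(0) = 0
G(1) = mex{} = 0
G(2) = mex{0} = 1
G(3) = mex{0} = 1
G(4) = mex{1} = 0
G(5) = mex{1,0} = 2
G(6) = mex{0,0,0} = 1
G(7) = mex{2,1,0,0} = 3
G(8) = mex{1,1,1,0} = 2
G(9) = mex{3,0,1,1,0} = 2
G(10) = mex{2,2,0,1,0} = 3
G(11) = mex{2,1,2,0,1} = 3
G(12) = mex{3,3,1,2,1} = 0
G(13) = mex{3,2,3,1,0} = 4
G(14) = mex{0,2,2,3,2} = 1
G(15) = mex{4,3,2,2,1} = 0
G(16) = mex{1,3,3,2,3} = 0
G(17) = mex{0,0,3,3,2} = 1
G(18) = mex{0,4,0,3,2} = 1
G(19) = mex{1,1,4,0,3} = 2
G(20) = mex{1,0,1,4,3} = 2
G(21) = mex{2,0,0,1,0} = 3
G(22) = mex{2,1,0,0,4} = 3
G_C(22) = 3.
Combined Grundy value = 1 ⊕ 1 ⊕ 3 = 3.

3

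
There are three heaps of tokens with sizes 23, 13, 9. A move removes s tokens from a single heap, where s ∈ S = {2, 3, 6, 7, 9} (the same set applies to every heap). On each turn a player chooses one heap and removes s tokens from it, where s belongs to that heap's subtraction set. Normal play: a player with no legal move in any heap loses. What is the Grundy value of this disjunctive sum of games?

All heaps use S = {2, 3, 6, 7, 9}:
G(0) = 0
G(1) = mex{} = 0
G(2) = mex{0} = 1
G(3) = mex{0,0} = 1
G(4) = mex{1,0} = 2
G(5) = mex{1,1} = 0
G(6) = mex{2,1,0} = 3
G(7) = mex{0,2,0,0} = 1
G(8) = mex{3,0,1,0} = 2
G(9) = mex{1,3,1,1,0} = 2
G(10) = mex{2,1,2,1,0} = 3
G(11) = mex{2,2,0,2,1} = 3
G(12) = mex{3,2,3,0,1} = 4
G(13) = mex{3,3,1,3,2} = 0
G(14) = mex{4,3,2,1,0} = 5
G(15) = mex{0,4,2,2,3} = 1
G(16) = mex{5,0,3,2,1} = 4
G(17) = mex{1,5,3,3,2} = 0
G(18) = mex{4,1,4,3,2} = 0
G(19) = mex{0,4,0,4,3} = 1
G(20) = mex{0,0,5,0,3} = 1
G(21) = mex{1,0,1,5,4} = 2
G(22) = mex{1,1,4,1,0} = 2
G(23) = mex{2,1,0,4,5} = 3
Heap A: G(23) = 3.
Heap B: G(13) = 0.
Heap C: G(9) = 2.
Combined Grundy value = 3 ⊕ 0 ⊕ 2 = 1.

1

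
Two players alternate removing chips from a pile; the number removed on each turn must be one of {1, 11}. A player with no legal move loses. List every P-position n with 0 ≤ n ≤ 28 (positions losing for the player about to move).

0, 2, 4, 6, 8, 10, 12, 14, 16, 18, 20, 22, 24, 26, 28

n :  0  1  2  3  4  5  6  7  8  9 10 11 12 13 14 15 16 17 18 19 20 21 22 23 24 25 26 27 28
G :  0  1  0  1  0  1  0  1  0  1  0  1  0  1  0  1  0  1  0  1  0  1  0  1  0  1  0  1  0
P-positions are exactly the n with G(n) = 0.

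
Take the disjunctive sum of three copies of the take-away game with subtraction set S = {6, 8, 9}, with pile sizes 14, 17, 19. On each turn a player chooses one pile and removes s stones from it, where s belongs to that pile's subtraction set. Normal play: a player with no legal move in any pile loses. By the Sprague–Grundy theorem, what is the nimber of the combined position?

2

All piles use S = {6, 8, 9}:
n :  0  1  2  3  4  5  6  7  8  9 10 11 12 13 14 15 16 17 18 19
G :  0  0  0  0  0  0  1  1  1  1  1  1  2  2  2  0  0  0  0  0
Pile A: G(14) = 2.
Pile B: G(17) = 0.
Pile C: G(19) = 0.
Combined Grundy value = 2 ⊕ 0 ⊕ 0 = 2.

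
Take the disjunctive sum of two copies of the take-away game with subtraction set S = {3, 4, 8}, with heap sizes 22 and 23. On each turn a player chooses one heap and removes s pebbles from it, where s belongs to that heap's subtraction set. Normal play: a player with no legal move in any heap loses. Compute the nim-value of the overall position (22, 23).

2

All heaps use S = {3, 4, 8}:
n :  0  1  2  3  4  5  6  7  8  9 10 11 12 13 14 15 16 17 18 19 20 21 22 23
G :  0  0  0  1  1  1  2  0  2  3  1  3  0  0  0  1  1  1  2  0  2  3  1  3
Heap A: G(22) = 1.
Heap B: G(23) = 3.
Combined Grundy value = 1 ⊕ 3 = 2.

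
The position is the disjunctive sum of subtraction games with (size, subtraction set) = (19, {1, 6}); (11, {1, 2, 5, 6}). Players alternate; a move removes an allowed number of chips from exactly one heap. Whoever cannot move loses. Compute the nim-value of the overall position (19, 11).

Heap A, S = {1, 6}:
G(0) = 0
G(1) = mex{0} = 1
G(2) = mex{1} = 0
G(3) = mex{0} = 1
G(4) = mex{1} = 0
G(5) = mex{0} = 1
G(6) = mex{1,0} = 2
G(7) = mex{2,1} = 0
G(8) = mex{0,0} = 1
G(9) = mex{1,1} = 0
G(10) = mex{0,0} = 1
G(11) = mex{1,1} = 0
G(12) = mex{0,2} = 1
G(13) = mex{1,0} = 2
G(14) = mex{2,1} = 0
G(15) = mex{0,0} = 1
G(16) = mex{1,1} = 0
G(17) = mex{0,0} = 1
G(18) = mex{1,1} = 0
G(19) = mex{0,2} = 1
G_A(19) = 1.
Heap B, S = {1, 2, 5, 6}:
G(0) = 0
G(1) = mex{0} = 1
G(2) = mex{1,0} = 2
G(3) = mex{2,1} = 0
G(4) = mex{0,2} = 1
G(5) = mex{1,0,0} = 2
G(6) = mex{2,1,1,0} = 3
G(7) = mex{3,2,2,1} = 0
G(8) = mex{0,3,0,2} = 1
G(9) = mex{1,0,1,0} = 2
G(10) = mex{2,1,2,1} = 0
G(11) = mex{0,2,3,2} = 1
G_B(11) = 1.
Combined Grundy value = 1 ⊕ 1 = 0.

0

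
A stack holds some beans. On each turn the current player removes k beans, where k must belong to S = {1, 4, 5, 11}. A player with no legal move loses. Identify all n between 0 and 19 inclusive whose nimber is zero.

0, 2, 8, 10, 16, 18

n :  0  1  2  3  4  5  6  7  8  9 10 11 12 13 14 15 16 17 18 19
G :  0  1  0  1  2  3  2  3  0  1  0  1  2  3  2  3  0  1  0  1
P-positions are exactly the n with G(n) = 0.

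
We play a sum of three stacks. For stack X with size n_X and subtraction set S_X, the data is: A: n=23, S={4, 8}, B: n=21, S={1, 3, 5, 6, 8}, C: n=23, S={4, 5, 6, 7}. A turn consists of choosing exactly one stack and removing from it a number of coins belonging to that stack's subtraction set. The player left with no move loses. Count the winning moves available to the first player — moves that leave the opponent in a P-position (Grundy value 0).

Stack A, S = {4, 8}:
n :  0  1  2  3  4  5  6  7  8  9 10 11 12 13 14 15 16 17 18 19 20 21 22 23
G :  0  0  0  0  1  1  1  1  2  2  2  2  0  0  0  0  1  1  1  1  2  2  2  2
G_A(23) = 2.
Stack B, S = {1, 3, 5, 6, 8}:
G(0) = 0
G(1) = mex{0} = 1
G(2) = mex{1} = 0
G(3) = mex{0,0} = 1
G(4) = mex{1,1} = 0
G(5) = mex{0,0,0} = 1
G(6) = mex{1,1,1,0} = 2
G(7) = mex{2,0,0,1} = 3
G(8) = mex{3,1,1,0,0} = 2
G(9) = mex{2,2,0,1,1} = 3
G(10) = mex{3,3,1,0,0} = 2
G(11) = mex{2,2,2,1,1} = 0
G(12) = mex{0,3,3,2,0} = 1
G(13) = mex{1,2,2,3,1} = 0
G(14) = mex{0,0,3,2,2} = 1
G(15) = mex{1,1,2,3,3} = 0
G(16) = mex{0,0,0,2,2} = 1
G(17) = mex{1,1,1,0,3} = 2
G(18) = mex{2,0,0,1,2} = 3
G(19) = mex{3,1,1,0,0} = 2
G(20) = mex{2,2,0,1,1} = 3
G(21) = mex{3,3,1,0,0} = 2
G_B(21) = 2.
Stack C, S = {4, 5, 6, 7}:
G(0) = 0
G(1) = mex{} = 0
G(2) = mex{} = 0
G(3) = mex{} = 0
G(4) = mex{0} = 1
G(5) = mex{0,0} = 1
G(6) = mex{0,0,0} = 1
G(7) = mex{0,0,0,0} = 1
G(8) = mex{1,0,0,0} = 2
G(9) = mex{1,1,0,0} = 2
G(10) = mex{1,1,1,0} = 2
G(11) = mex{1,1,1,1} = 0
G(12) = mex{2,1,1,1} = 0
G(13) = mex{2,2,1,1} = 0
G(14) = mex{2,2,2,1} = 0
G(15) = mex{0,2,2,2} = 1
G(16) = mex{0,0,2,2} = 1
G(17) = mex{0,0,0,2} = 1
G(18) = mex{0,0,0,0} = 1
G(19) = mex{1,0,0,0} = 2
G(20) = mex{1,1,0,0} = 2
G(21) = mex{1,1,1,0} = 2
G(22) = mex{1,1,1,1} = 0
G(23) = mex{2,1,1,1} = 0
G_C(23) = 0.
Combined Grundy value = 2 ⊕ 2 ⊕ 0 = 0.
A winning move leaves total XOR = 0, i.e. changes one component's Grundy value g to g ⊕ X where X is the current total.
Stack A: target g' = 2⊕0 = 2, but every legal move changes the Grundy value (mex property), so 0 moves.
Stack B: target g' = 2⊕0 = 2, but every legal move changes the Grundy value (mex property), so 0 moves.
Stack C: target g' = 0⊕0 = 0, but every legal move changes the Grundy value (mex property), so 0 moves.

0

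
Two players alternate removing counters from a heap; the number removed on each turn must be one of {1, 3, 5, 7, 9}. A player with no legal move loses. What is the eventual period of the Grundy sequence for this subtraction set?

G(0) = 0
G(1) = mex{0} = 1
G(2) = mex{1} = 0
G(3) = mex{0,0} = 1
G(4) = mex{1,1} = 0
G(5) = mex{0,0,0} = 1
G(6) = mex{1,1,1} = 0
G(7) = mex{0,0,0,0} = 1
G(8) = mex{1,1,1,1} = 0
G(9) = mex{0,0,0,0,0} = 1
G(10) = mex{1,1,1,1,1} = 0
G(11) = mex{0,0,0,0,0} = 1
G(12) = mex{1,1,1,1,1} = 0
G(13) = mex{0,0,0,0,0} = 1
G(14) = mex{1,1,1,1,1} = 0
G(n+2) = G(n) holds for n = 0,…,8 (a full window of length max(S) = 9), so the sequence is purely periodic with period 2.

2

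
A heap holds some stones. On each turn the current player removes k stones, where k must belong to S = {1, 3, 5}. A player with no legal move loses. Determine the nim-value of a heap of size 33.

1

n :  0  1  2  3  4  5  6  7  8  9 10 11 12 13 14 15 16 17 18 19 20 21 22 23 24 25 26 27 28 29 30 31 32 33
G :  0  1  0  1  0  1  0  1  0  1  0  1  0  1  0  1  0  1  0  1  0  1  0  1  0  1  0  1  0  1  0  1  0  1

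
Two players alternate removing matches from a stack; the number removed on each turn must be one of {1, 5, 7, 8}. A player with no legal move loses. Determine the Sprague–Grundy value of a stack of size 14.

2

G(0) = 0
G(1) = mex{0} = 1
G(2) = mex{1} = 0
G(3) = mex{0} = 1
G(4) = mex{1} = 0
G(5) = mex{0,0} = 1
G(6) = mex{1,1} = 0
G(7) = mex{0,0,0} = 1
G(8) = mex{1,1,1,0} = 2
G(9) = mex{2,0,0,1} = 3
G(10) = mex{3,1,1,0} = 2
G(11) = mex{2,0,0,1} = 3
G(12) = mex{3,1,1,0} = 2
G(13) = mex{2,2,0,1} = 3
G(14) = mex{3,3,1,0} = 2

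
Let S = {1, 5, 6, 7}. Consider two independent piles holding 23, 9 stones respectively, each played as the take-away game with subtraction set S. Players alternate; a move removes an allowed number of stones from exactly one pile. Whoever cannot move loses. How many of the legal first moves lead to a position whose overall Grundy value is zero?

All piles use S = {1, 5, 6, 7}:
G(0) = 0
G(1) = mex{0} = 1
G(2) = mex{1} = 0
G(3) = mex{0} = 1
G(4) = mex{1} = 0
G(5) = mex{0,0} = 1
G(6) = mex{1,1,0} = 2
G(7) = mex{2,0,1,0} = 3
G(8) = mex{3,1,0,1} = 2
G(9) = mex{2,0,1,0} = 3
G(10) = mex{3,1,0,1} = 2
G(11) = mex{2,2,1,0} = 3
G(12) = mex{3,3,2,1} = 0
G(13) = mex{0,2,3,2} = 1
G(14) = mex{1,3,2,3} = 0
G(15) = mex{0,2,3,2} = 1
G(16) = mex{1,3,2,3} = 0
G(17) = mex{0,0,3,2} = 1
G(18) = mex{1,1,0,3} = 2
G(19) = mex{2,0,1,0} = 3
G(20) = mex{3,1,0,1} = 2
G(21) = mex{2,0,1,0} = 3
G(22) = mex{3,1,0,1} = 2
G(23) = mex{2,2,1,0} = 3
Pile A: G(23) = 3.
Pile B: G(9) = 3.
Combined Grundy value = 3 ⊕ 3 = 0.
A winning move leaves total XOR = 0, i.e. changes one component's Grundy value g to g ⊕ X where X is the current total.
Pile A: target g' = 3⊕0 = 3, but every legal move changes the Grundy value (mex property), so 0 moves.
Pile B: target g' = 3⊕0 = 3, but every legal move changes the Grundy value (mex property), so 0 moves.

0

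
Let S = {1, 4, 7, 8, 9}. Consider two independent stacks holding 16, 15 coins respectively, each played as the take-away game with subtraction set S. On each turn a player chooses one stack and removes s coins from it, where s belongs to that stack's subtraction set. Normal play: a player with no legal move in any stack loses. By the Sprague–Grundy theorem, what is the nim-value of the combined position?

1

All stacks use S = {1, 4, 7, 8, 9}:
n :  0  1  2  3  4  5  6  7  8  9 10 11 12 13 14 15 16
G :  0  1  0  1  2  0  1  2  3  2  3  4  5  3  4  0  1
Stack A: G(16) = 1.
Stack B: G(15) = 0.
Combined Grundy value = 1 ⊕ 0 = 1.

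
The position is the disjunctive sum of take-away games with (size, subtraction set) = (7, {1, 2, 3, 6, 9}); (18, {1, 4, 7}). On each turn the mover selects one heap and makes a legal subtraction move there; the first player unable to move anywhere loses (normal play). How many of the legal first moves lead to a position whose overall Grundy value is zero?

1

Heap A, S = {1, 2, 3, 6, 9}:
G(0) = 0
G(1) = mex{0} = 1
G(2) = mex{1,0} = 2
G(3) = mex{2,1,0} = 3
G(4) = mex{3,2,1} = 0
G(5) = mex{0,3,2} = 1
G(6) = mex{1,0,3,0} = 2
G(7) = mex{2,1,0,1} = 3
G_A(7) = 3.
Heap B, S = {1, 4, 7}:
n :  0  1  2  3  4  5  6  7  8  9 10 11 12 13 14 15 16 17 18
G :  0  1  0  1  2  0  1  2  0  1  0  1  2  0  1  2  0  1  0
G_B(18) = 0.
Combined Grundy value = 3 ⊕ 0 = 3.
A winning move leaves total XOR = 0, i.e. changes one component's Grundy value g to g ⊕ X where X is the current total.
Heap A: need g' = 3⊕3 = 0. Options: 7−1→G=2, 7−2→G=1, 7−3→G=0, 7−6→G=1. Hits: 1.
Heap B: need g' = 0⊕3 = 3. Options: 18−1→G=1, 18−4→G=1, 18−7→G=1. Hits: 0.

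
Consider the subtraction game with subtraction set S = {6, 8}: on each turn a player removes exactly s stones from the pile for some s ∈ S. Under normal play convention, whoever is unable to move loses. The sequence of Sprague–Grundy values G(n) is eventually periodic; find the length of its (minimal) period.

n :  0  1  2  3  4  5  6  7  8  9 10 11 12 13 14 15 16 17 18 19 20 21 22 23 24 25 26 27 28 29
G :  0  0  0  0  0  0  1  1  1  1  1  1  2  2  0  0  0  0  0  0  1  1  1  1  1  1  2  2  0  0
G(n+14) = G(n) holds for n = 0,…,7 (a full window of length max(S) = 8), so the sequence is purely periodic with period 14.

14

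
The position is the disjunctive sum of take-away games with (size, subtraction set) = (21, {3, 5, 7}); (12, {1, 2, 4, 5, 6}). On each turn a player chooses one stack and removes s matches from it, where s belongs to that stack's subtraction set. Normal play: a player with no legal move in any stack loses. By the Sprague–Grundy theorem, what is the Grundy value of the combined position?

2

Stack A, S = {3, 5, 7}:
G(0) = 0
G(1) = mex{} = 0
G(2) = mex{} = 0
G(3) = mex{0} = 1
G(4) = mex{0} = 1
G(5) = mex{0,0} = 1
G(6) = mex{1,0} = 2
G(7) = mex{1,0,0} = 2
G(8) = mex{1,1,0} = 2
G(9) = mex{2,1,0} = 3
G(10) = mex{2,1,1} = 0
G(11) = mex{2,2,1} = 0
G(12) = mex{3,2,1} = 0
G(13) = mex{0,2,2} = 1
G(14) = mex{0,3,2} = 1
G(15) = mex{0,0,2} = 1
G(16) = mex{1,0,3} = 2
G(17) = mex{1,0,0} = 2
G(18) = mex{1,1,0} = 2
G(19) = mex{2,1,0} = 3
G(20) = mex{2,1,1} = 0
G(21) = mex{2,2,1} = 0
G_A(21) = 0.
Stack B, S = {1, 2, 4, 5, 6}:
G(0) = 0
G(1) = mex{0} = 1
G(2) = mex{1,0} = 2
G(3) = mex{2,1} = 0
G(4) = mex{0,2,0} = 1
G(5) = mex{1,0,1,0} = 2
G(6) = mex{2,1,2,1,0} = 3
G(7) = mex{3,2,0,2,1} = 4
G(8) = mex{4,3,1,0,2} = 5
G(9) = mex{5,4,2,1,0} = 3
G(10) = mex{3,5,3,2,1} = 0
G(11) = mex{0,3,4,3,2} = 1
G(12) = mex{1,0,5,4,3} = 2
G_B(12) = 2.
Combined Grundy value = 0 ⊕ 2 = 2.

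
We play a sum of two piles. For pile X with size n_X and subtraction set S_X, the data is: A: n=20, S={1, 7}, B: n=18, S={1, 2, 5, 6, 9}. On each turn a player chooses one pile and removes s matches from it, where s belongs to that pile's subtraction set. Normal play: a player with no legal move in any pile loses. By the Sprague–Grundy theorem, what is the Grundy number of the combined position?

1

Pile A, S = {1, 7}:
n :  0  1  2  3  4  5  6  7  8  9 10 11 12 13 14 15 16 17 18 19 20
G :  0  1  0  1  0  1  0  1  0  1  0  1  0  1  0  1  0  1  0  1  0
G_A(20) = 0.
Pile B, S = {1, 2, 5, 6, 9}:
G(0) = 0
G(1) = mex{0} = 1
G(2) = mex{1,0} = 2
G(3) = mex{2,1} = 0
G(4) = mex{0,2} = 1
G(5) = mex{1,0,0} = 2
G(6) = mex{2,1,1,0} = 3
G(7) = mex{3,2,2,1} = 0
G(8) = mex{0,3,0,2} = 1
G(9) = mex{1,0,1,0,0} = 2
G(10) = mex{2,1,2,1,1} = 0
G(11) = mex{0,2,3,2,2} = 1
G(12) = mex{1,0,0,3,0} = 2
G(13) = mex{2,1,1,0,1} = 3
G(14) = mex{3,2,2,1,2} = 0
G(15) = mex{0,3,0,2,3} = 1
G(16) = mex{1,0,1,0,0} = 2
G(17) = mex{2,1,2,1,1} = 0
G(18) = mex{0,2,3,2,2} = 1
G_B(18) = 1.
Combined Grundy value = 0 ⊕ 1 = 1.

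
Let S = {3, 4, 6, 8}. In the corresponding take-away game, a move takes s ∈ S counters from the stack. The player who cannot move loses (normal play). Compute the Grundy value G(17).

n :  0  1  2  3  4  5  6  7  8  9 10 11 12 13 14 15 16 17
G :  0  0  0  1  1  1  2  2  2  3  3  0  0  0  1  1  1  2

2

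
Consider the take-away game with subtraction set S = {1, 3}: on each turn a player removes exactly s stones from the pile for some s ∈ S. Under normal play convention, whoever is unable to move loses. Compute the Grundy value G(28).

n :  0  1  2  3  4  5  6  7  8  9 10 11 12 13 14 15 16 17 18 19 20 21 22 23 24 25 26 27 28
G :  0  1  0  1  0  1  0  1  0  1  0  1  0  1  0  1  0  1  0  1  0  1  0  1  0  1  0  1  0

0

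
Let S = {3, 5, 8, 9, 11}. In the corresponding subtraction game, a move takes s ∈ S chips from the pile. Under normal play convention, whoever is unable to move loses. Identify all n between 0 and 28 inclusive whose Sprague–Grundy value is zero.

0, 1, 2, 14, 15, 16, 28

n :  0  1  2  3  4  5  6  7  8  9 10 11 12 13 14 15 16 17 18 19 20 21 22 23 24 25 26 27 28
G :  0  0  0  1  1  1  2  2  2  3  3  3  4  4  0  0  0  1  1  1  2  2  2  3  3  3  4  4  0
P-positions are exactly the n with G(n) = 0.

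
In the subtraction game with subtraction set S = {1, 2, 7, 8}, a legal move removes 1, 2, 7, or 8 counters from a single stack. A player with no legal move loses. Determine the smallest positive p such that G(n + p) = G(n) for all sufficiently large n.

3

G(0) = 0
G(1) = mex{0} = 1
G(2) = mex{1,0} = 2
G(3) = mex{2,1} = 0
G(4) = mex{0,2} = 1
G(5) = mex{1,0} = 2
G(6) = mex{2,1} = 0
G(7) = mex{0,2,0} = 1
G(8) = mex{1,0,1,0} = 2
G(9) = mex{2,1,2,1} = 0
G(10) = mex{0,2,0,2} = 1
G(11) = mex{1,0,1,0} = 2
G(12) = mex{2,1,2,1} = 0
G(13) = mex{0,2,0,2} = 1
G(14) = mex{1,0,1,0} = 2
G(n+3) = G(n) holds for n = 0,…,7 (a full window of length max(S) = 8), so the sequence is purely periodic with period 3.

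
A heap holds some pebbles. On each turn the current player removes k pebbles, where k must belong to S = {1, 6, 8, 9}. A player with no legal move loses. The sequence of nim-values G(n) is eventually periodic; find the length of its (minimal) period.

17

n :  0  1  2  3  4  5  6  7  8  9 10 11 12 13 14 15 16 17 18 19 20 21 22 23 24 25 26 27 28 29 30 31 32 33 34 35
G :  0  1  0  1  0  1  2  0  1  2  3  2  3  2  0  1  2  0  1  0  1  0  1  2  0  1  2  3  2  3  2  0  1  2  0  1
G(n+17) = G(n) holds for n = 0,…,8 (a full window of length max(S) = 9), so the sequence is purely periodic with period 17.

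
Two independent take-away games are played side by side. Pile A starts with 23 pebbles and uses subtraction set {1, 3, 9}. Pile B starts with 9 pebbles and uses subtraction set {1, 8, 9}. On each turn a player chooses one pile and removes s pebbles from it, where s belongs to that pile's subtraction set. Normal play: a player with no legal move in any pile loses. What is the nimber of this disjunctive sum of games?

2

Pile A, S = {1, 3, 9}:
G(0) = 0
G(1) = mex{0} = 1
G(2) = mex{1} = 0
G(3) = mex{0,0} = 1
G(4) = mex{1,1} = 0
G(5) = mex{0,0} = 1
G(6) = mex{1,1} = 0
G(7) = mex{0,0} = 1
G(8) = mex{1,1} = 0
G(9) = mex{0,0,0} = 1
G(10) = mex{1,1,1} = 0
G(11) = mex{0,0,0} = 1
G(12) = mex{1,1,1} = 0
G(13) = mex{0,0,0} = 1
G(14) = mex{1,1,1} = 0
G(15) = mex{0,0,0} = 1
G(16) = mex{1,1,1} = 0
G(17) = mex{0,0,0} = 1
G(18) = mex{1,1,1} = 0
G(19) = mex{0,0,0} = 1
G(20) = mex{1,1,1} = 0
G(21) = mex{0,0,0} = 1
G(22) = mex{1,1,1} = 0
G(23) = mex{0,0,0} = 1
G_A(23) = 1.
Pile B, S = {1, 8, 9}:
G(0) = 0
G(1) = mex{0} = 1
G(2) = mex{1} = 0
G(3) = mex{0} = 1
G(4) = mex{1} = 0
G(5) = mex{0} = 1
G(6) = mex{1} = 0
G(7) = mex{0} = 1
G(8) = mex{1,0} = 2
G(9) = mex{2,1,0} = 3
G_B(9) = 3.
Combined Grundy value = 1 ⊕ 3 = 2.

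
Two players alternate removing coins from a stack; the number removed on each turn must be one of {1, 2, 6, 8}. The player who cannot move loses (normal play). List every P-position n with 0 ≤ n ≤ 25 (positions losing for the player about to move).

0, 3, 7, 10, 14, 17, 21, 24

n :  0  1  2  3  4  5  6  7  8  9 10 11 12 13 14 15 16 17 18 19 20 21 22 23 24 25
G :  0  1  2  0  1  2  3  0  1  2  0  1  2  3  0  1  2  0  1  2  3  0  1  2  0  1
P-positions are exactly the n with G(n) = 0.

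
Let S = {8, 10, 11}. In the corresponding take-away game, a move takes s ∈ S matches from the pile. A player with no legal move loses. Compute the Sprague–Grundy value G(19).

0

n :  0  1  2  3  4  5  6  7  8  9 10 11 12 13 14 15 16 17 18 19
G :  0  0  0  0  0  0  0  0  1  1  1  1  1  1  1  1  2  2  2  0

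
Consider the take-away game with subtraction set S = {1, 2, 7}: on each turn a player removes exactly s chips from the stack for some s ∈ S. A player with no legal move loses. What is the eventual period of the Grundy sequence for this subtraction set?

3

n :  0  1  2  3  4  5  6  7  8  9 10 11 12 13 14
G :  0  1  2  0  1  2  0  1  2  0  1  2  0  1  2
G(n+3) = G(n) holds for n = 0,…,6 (a full window of length max(S) = 7), so the sequence is purely periodic with period 3.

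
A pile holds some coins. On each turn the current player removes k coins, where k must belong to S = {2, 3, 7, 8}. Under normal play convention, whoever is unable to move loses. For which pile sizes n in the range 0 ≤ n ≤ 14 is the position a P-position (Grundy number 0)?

G(0) = 0
G(1) = mex{} = 0
G(2) = mex{0} = 1
G(3) = mex{0,0} = 1
G(4) = mex{1,0} = 2
G(5) = mex{1,1} = 0
G(6) = mex{2,1} = 0
G(7) = mex{0,2,0} = 1
G(8) = mex{0,0,0,0} = 1
G(9) = mex{1,0,1,0} = 2
G(10) = mex{1,1,1,1} = 0
G(11) = mex{2,1,2,1} = 0
G(12) = mex{0,2,0,2} = 1
G(13) = mex{0,0,0,0} = 1
G(14) = mex{1,0,1,0} = 2
P-positions are exactly the n with G(n) = 0.

0, 1, 5, 6, 10, 11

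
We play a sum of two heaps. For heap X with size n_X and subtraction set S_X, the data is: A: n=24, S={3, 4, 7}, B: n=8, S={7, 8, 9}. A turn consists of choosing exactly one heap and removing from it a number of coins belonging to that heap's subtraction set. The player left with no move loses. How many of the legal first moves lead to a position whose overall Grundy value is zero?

0

Heap A, S = {3, 4, 7}:
G(0) = 0
G(1) = mex{} = 0
G(2) = mex{} = 0
G(3) = mex{0} = 1
G(4) = mex{0,0} = 1
G(5) = mex{0,0} = 1
G(6) = mex{1,0} = 2
G(7) = mex{1,1,0} = 2
G(8) = mex{1,1,0} = 2
G(9) = mex{2,1,0} = 3
G(10) = mex{2,2,1} = 0
G(11) = mex{2,2,1} = 0
G(12) = mex{3,2,1} = 0
G(13) = mex{0,3,2} = 1
G(14) = mex{0,0,2} = 1
G(15) = mex{0,0,2} = 1
G(16) = mex{1,0,3} = 2
G(17) = mex{1,1,0} = 2
G(18) = mex{1,1,0} = 2
G(19) = mex{2,1,0} = 3
G(20) = mex{2,2,1} = 0
G(21) = mex{2,2,1} = 0
G(22) = mex{3,2,1} = 0
G(23) = mex{0,3,2} = 1
G(24) = mex{0,0,2} = 1
G_A(24) = 1.
Heap B, S = {7, 8, 9}:
G(0) = 0
G(1) = mex{} = 0
G(2) = mex{} = 0
G(3) = mex{} = 0
G(4) = mex{} = 0
G(5) = mex{} = 0
G(6) = mex{} = 0
G(7) = mex{0} = 1
G(8) = mex{0,0} = 1
G_B(8) = 1.
Combined Grundy value = 1 ⊕ 1 = 0.
A winning move leaves total XOR = 0, i.e. changes one component's Grundy value g to g ⊕ X where X is the current total.
Heap A: target g' = 1⊕0 = 1, but every legal move changes the Grundy value (mex property), so 0 moves.
Heap B: target g' = 1⊕0 = 1, but every legal move changes the Grundy value (mex property), so 0 moves.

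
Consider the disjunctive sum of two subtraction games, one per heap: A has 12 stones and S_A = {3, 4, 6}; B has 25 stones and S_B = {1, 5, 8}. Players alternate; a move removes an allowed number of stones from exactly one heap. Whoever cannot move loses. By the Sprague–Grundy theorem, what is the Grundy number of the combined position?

Heap A, S = {3, 4, 6}:
n :  0  1  2  3  4  5  6  7  8  9 10 11 12
G :  0  0  0  1  1  1  2  2  2  0  0  0  1
G_A(12) = 1.
Heap B, S = {1, 5, 8}:
n :  0  1  2  3  4  5  6  7  8  9 10 11 12 13 14 15 16 17 18 19 20 21 22 23 24 25
G :  0  1  0  1  0  1  0  1  2  3  2  3  2  0  1  0  1  0  1  0  1  2  3  2  3  2
G_B(25) = 2.
Combined Grundy value = 1 ⊕ 2 = 3.

3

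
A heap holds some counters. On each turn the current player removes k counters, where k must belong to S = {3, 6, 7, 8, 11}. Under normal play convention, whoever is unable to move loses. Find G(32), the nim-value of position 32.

1

G(0) = 0
G(1) = mex{} = 0
G(2) = mex{} = 0
G(3) = mex{0} = 1
G(4) = mex{0} = 1
G(5) = mex{0} = 1
G(6) = mex{1,0} = 2
G(7) = mex{1,0,0} = 2
G(8) = mex{1,0,0,0} = 2
G(9) = mex{2,1,0,0} = 3
G(10) = mex{2,1,1,0} = 3
G(11) = mex{2,1,1,1,0} = 3
G(12) = mex{3,2,1,1,0} = 4
G(13) = mex{3,2,2,1,0} = 4
G(14) = mex{3,2,2,2,1} = 0
G(15) = mex{4,3,2,2,1} = 0
G(16) = mex{4,3,3,2,1} = 0
G(17) = mex{0,3,3,3,2} = 1
G(18) = mex{0,4,3,3,2} = 1
G(19) = mex{0,4,4,3,2} = 1
G(20) = mex{1,0,4,4,3} = 2
G(21) = mex{1,0,0,4,3} = 2
G(22) = mex{1,0,0,0,3} = 2
G(23) = mex{2,1,0,0,4} = 3
G(24) = mex{2,1,1,0,4} = 3
G(25) = mex{2,1,1,1,0} = 3
G(26) = mex{3,2,1,1,0} = 4
G(27) = mex{3,2,2,1,0} = 4
G(28) = mex{3,2,2,2,1} = 0
G(29) = mex{4,3,2,2,1} = 0
G(30) = mex{4,3,3,2,1} = 0
G(31) = mex{0,3,3,3,2} = 1
G(32) = mex{0,4,3,3,2} = 1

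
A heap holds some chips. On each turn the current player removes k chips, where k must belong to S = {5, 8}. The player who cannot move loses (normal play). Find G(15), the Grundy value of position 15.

n :  0  1  2  3  4  5  6  7  8  9 10 11 12 13 14 15
G :  0  0  0  0  0  1  1  1  1  1  2  2  2  0  0  0

0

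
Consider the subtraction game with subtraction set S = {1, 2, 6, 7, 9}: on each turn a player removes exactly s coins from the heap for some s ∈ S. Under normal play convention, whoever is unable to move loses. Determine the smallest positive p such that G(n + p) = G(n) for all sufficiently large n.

n :  0  1  2  3  4  5  6  7  8  9 10 11 12 13 14 15 16 17 18
G :  0  1  2  0  1  2  3  4  0  1  2  0  1  2  3  4  0  1  2
G(n+8) = G(n) holds for n = 0,…,8 (a full window of length max(S) = 9), so the sequence is purely periodic with period 8.

8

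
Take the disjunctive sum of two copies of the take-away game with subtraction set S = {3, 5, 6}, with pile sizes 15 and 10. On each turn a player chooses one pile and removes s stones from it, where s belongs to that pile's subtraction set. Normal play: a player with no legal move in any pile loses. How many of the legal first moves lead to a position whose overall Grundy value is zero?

3

All piles use S = {3, 5, 6}:
G(0) = 0
G(1) = mex{} = 0
G(2) = mex{} = 0
G(3) = mex{0} = 1
G(4) = mex{0} = 1
G(5) = mex{0,0} = 1
G(6) = mex{1,0,0} = 2
G(7) = mex{1,0,0} = 2
G(8) = mex{1,1,0} = 2
G(9) = mex{2,1,1} = 0
G(10) = mex{2,1,1} = 0
G(11) = mex{2,2,1} = 0
G(12) = mex{0,2,2} = 1
G(13) = mex{0,2,2} = 1
G(14) = mex{0,0,2} = 1
G(15) = mex{1,0,0} = 2
Pile A: G(15) = 2.
Pile B: G(10) = 0.
Combined Grundy value = 2 ⊕ 0 = 2.
A winning move leaves total XOR = 0, i.e. changes one component's Grundy value g to g ⊕ X where X is the current total.
Pile A: need g' = 2⊕2 = 0. Options: 15−3→G=1, 15−5→G=0, 15−6→G=0. Hits: 2.
Pile B: need g' = 0⊕2 = 2. Options: 10−3→G=2, 10−5→G=1, 10−6→G=1. Hits: 1.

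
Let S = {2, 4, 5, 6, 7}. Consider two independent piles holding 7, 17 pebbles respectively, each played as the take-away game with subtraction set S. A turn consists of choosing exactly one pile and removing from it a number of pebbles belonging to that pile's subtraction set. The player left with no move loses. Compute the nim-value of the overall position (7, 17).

7

All piles use S = {2, 4, 5, 6, 7}:
G(0) = 0
G(1) = mex{} = 0
G(2) = mex{0} = 1
G(3) = mex{0} = 1
G(4) = mex{1,0} = 2
G(5) = mex{1,0,0} = 2
G(6) = mex{2,1,0,0} = 3
G(7) = mex{2,1,1,0,0} = 3
G(8) = mex{3,2,1,1,0} = 4
G(9) = mex{3,2,2,1,1} = 0
G(10) = mex{4,3,2,2,1} = 0
G(11) = mex{0,3,3,2,2} = 1
G(12) = mex{0,4,3,3,2} = 1
G(13) = mex{1,0,4,3,3} = 2
G(14) = mex{1,0,0,4,3} = 2
G(15) = mex{2,1,0,0,4} = 3
G(16) = mex{2,1,1,0,0} = 3
G(17) = mex{3,2,1,1,0} = 4
Pile A: G(7) = 3.
Pile B: G(17) = 4.
Combined Grundy value = 3 ⊕ 4 = 7.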